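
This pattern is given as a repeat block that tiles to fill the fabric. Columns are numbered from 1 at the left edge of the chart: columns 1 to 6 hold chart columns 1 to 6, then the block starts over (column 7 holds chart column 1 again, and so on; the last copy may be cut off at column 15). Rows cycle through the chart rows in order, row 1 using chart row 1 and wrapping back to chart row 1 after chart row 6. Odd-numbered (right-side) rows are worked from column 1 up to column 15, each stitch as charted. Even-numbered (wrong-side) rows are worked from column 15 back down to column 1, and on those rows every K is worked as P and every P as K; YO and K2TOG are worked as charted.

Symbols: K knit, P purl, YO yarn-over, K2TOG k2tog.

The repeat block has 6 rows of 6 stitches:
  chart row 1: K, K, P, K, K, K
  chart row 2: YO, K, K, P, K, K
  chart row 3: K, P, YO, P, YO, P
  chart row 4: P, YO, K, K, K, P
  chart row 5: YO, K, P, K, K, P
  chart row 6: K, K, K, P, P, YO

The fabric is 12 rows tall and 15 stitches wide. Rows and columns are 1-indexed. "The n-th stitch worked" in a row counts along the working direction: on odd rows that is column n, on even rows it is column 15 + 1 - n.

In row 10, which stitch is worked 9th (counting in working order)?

== STITCH ==
K

Derivation:
Row 10: (10-1) mod 6 = 3, so use chart row 4. Even row -> WS.
Chart row 4 tiled across columns 1-15: P YO K K K P P YO K K K P P YO K
Wrong side: read the tiled row from column 15 down to 1 and exchange K with P (leave YO, K2TOG).
Row 10 as worked: P YO K K P P P YO K K P P P YO K
Counting 9 along the worked row gives K.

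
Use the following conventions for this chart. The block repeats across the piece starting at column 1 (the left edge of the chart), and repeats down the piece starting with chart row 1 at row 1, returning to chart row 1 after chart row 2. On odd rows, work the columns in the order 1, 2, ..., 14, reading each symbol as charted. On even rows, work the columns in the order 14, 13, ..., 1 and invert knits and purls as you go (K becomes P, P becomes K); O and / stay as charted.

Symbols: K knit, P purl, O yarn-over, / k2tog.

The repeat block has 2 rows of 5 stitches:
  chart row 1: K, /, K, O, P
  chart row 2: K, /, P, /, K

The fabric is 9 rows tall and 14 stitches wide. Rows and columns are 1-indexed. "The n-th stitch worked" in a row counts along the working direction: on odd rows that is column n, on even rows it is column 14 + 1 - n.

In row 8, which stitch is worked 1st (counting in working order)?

Row 8: (8-1) mod 2 = 1, so use chart row 2. Even row -> WS.
Chart row 2 tiled across columns 1-14: K / P / K K / P / K K / P /
Wrong side: read the tiled row from column 14 down to 1 and exchange K with P (leave O, /).
Row 8 as worked: / K / P P / K / P P / K / P
The 1st stitch worked is /.

Stitch:
/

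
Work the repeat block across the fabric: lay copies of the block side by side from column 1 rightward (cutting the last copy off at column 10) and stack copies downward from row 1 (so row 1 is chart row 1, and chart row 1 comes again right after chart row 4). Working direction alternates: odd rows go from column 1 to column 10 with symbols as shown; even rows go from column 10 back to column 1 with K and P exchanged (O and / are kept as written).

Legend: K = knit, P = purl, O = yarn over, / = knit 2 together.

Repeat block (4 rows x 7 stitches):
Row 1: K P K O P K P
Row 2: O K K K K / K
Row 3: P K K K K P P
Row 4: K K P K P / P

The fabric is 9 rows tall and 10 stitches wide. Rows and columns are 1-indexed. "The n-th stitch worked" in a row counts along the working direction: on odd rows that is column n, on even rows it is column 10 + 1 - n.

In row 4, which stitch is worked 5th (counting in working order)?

For row 4: chart row = ((4-1) mod 4) + 1 = 4; this is a WS (even) row.
Chart row 4 tiled across columns 1-10: K K P K P / P K K P
WS: work from column 10 back to column 1 (reverse the tiled row), swapping K<->P (O and / unchanged).
Row 4 as worked: K P P K / K P K P P
Stitch 5 in working order -> /

== STITCH ==
/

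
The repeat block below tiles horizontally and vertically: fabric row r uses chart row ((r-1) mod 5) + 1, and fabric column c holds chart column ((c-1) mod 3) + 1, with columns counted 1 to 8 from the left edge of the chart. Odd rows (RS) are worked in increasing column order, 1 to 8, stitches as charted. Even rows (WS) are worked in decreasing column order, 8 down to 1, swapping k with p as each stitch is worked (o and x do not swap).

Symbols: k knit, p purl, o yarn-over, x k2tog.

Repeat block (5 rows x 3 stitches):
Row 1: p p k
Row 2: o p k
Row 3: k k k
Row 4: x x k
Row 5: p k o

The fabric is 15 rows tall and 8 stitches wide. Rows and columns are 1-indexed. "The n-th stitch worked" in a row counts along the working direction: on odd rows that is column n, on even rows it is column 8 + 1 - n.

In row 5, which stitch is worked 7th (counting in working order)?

== STITCH ==
p

Derivation:
For row 5: chart row = ((5-1) mod 5) + 1 = 5; this is a RS (odd) row.
Chart row 5 tiled across columns 1-8: p k o p k o p k
Right side: take the tiled row as-is (worked left to right from column 1).
Counting 7 along the worked row gives p.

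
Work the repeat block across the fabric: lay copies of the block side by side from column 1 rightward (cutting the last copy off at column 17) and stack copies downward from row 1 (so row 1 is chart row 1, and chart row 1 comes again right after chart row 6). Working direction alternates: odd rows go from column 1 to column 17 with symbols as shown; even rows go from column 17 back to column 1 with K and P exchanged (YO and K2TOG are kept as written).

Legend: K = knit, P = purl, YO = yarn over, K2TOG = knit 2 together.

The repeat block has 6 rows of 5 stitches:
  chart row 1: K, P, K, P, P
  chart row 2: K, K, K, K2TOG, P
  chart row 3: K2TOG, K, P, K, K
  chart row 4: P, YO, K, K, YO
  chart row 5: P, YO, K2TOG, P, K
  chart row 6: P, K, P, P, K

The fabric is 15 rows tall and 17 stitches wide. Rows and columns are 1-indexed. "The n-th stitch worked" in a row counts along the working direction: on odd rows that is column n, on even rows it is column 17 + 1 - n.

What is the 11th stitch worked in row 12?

Row 12 uses chart row ((12-1) mod 6)+1 = 6. Row 12 is even, so WS.
Chart row 6 tiled across columns 1-17: P K P P K P K P P K P K P P K P K
WS row: flip the tiled sequence (start at column 17) and apply K<->P; YO and K2TOG stay.
Row 12 as worked: P K P K K P K P K K P K P K K P K
The 11th stitch worked is P.

== STITCH ==
P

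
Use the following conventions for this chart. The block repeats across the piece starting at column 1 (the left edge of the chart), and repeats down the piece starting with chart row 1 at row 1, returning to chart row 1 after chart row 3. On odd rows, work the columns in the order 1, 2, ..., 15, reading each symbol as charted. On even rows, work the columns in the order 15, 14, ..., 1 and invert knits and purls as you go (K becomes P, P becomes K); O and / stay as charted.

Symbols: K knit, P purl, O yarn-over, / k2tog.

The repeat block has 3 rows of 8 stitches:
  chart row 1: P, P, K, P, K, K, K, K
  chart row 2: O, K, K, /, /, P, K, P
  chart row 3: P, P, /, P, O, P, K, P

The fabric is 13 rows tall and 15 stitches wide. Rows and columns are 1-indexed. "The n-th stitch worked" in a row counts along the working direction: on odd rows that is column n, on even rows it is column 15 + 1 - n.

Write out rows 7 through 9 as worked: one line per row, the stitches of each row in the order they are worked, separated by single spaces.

Rows as worked:
P P K P K K K K P P K P K K K
P K / / P P O K P K / / P P O
P P / P O P K P P P / P O P K

Derivation:
Row 7: chart row 1, RS - tile across columns 1-15 and work as-is.
Row 8: chart row 2, WS - tiled (columns 1-15): O K K / / P K P O K K / / P K; work from column 15 back to 1 with K<->P swapped.
Row 9: chart row 3, RS - tile across columns 1-15 and work as-is.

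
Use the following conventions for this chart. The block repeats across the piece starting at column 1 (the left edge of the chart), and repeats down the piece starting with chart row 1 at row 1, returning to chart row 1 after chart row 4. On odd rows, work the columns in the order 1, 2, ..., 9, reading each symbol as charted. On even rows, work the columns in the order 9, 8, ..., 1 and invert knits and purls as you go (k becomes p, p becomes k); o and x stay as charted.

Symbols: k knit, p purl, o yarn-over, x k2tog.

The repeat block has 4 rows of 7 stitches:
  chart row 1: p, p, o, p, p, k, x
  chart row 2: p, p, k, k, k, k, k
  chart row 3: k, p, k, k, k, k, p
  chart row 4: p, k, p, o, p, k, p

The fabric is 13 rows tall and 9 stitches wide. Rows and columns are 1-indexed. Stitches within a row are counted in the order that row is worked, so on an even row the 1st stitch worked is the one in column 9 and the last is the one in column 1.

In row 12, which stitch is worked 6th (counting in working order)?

== STITCH ==
o

Derivation:
For row 12: chart row = ((12-1) mod 4) + 1 = 4; this is a WS (even) row.
Chart row 4 tiled across columns 1-9: p k p o p k p p k
WS row: flip the tiled sequence (start at column 9) and apply k<->p; o and x stay.
Row 12 as worked: p k k p k o k p k
Stitch 6 in working order -> o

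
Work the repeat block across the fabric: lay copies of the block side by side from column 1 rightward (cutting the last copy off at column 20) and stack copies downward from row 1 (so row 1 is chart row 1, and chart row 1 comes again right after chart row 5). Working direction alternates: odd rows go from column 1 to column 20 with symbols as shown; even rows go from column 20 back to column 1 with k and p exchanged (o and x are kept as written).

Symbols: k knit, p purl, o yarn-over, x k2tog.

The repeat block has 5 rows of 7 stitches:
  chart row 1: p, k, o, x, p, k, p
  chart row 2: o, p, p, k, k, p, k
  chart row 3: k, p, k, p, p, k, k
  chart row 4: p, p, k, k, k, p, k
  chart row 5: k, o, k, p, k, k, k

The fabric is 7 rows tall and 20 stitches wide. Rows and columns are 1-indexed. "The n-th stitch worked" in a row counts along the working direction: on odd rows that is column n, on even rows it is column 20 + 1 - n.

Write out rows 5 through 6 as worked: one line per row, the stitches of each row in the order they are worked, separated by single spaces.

Row 5: chart row 5, RS - tile across columns 1-20 and work as-is.
Row 6: chart row 1, WS - tiled (columns 1-20): p k o x p k p p k o x p k p p k o x p k; work from column 20 back to 1 with k<->p swapped.

Result:
k o k p k k k k o k p k k k k o k p k k
p k x o p k k p k x o p k k p k x o p k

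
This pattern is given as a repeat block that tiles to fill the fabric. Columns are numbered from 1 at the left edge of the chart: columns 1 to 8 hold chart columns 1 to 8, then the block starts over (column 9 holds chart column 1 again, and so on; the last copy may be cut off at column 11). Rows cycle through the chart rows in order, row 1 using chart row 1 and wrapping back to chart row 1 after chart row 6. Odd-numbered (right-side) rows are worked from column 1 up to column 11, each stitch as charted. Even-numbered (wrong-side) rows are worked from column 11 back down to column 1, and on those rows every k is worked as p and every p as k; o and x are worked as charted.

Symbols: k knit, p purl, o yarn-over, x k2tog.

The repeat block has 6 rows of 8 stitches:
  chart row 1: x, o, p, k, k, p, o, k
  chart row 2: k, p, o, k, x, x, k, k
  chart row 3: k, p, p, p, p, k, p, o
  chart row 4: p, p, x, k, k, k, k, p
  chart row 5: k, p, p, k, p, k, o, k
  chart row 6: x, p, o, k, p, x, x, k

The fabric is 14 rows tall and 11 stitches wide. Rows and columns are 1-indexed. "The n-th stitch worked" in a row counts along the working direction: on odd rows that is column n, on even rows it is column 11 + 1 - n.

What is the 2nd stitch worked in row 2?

For row 2: chart row = ((2-1) mod 6) + 1 = 2; this is a WS (even) row.
Chart row 2 tiled across columns 1-11: k p o k x x k k k p o
Wrong side: read the tiled row from column 11 down to 1 and exchange k with p (leave o, x).
Row 2 as worked: o k p p p x x p o k p
Counting 2 along the worked row gives k.

Result:
k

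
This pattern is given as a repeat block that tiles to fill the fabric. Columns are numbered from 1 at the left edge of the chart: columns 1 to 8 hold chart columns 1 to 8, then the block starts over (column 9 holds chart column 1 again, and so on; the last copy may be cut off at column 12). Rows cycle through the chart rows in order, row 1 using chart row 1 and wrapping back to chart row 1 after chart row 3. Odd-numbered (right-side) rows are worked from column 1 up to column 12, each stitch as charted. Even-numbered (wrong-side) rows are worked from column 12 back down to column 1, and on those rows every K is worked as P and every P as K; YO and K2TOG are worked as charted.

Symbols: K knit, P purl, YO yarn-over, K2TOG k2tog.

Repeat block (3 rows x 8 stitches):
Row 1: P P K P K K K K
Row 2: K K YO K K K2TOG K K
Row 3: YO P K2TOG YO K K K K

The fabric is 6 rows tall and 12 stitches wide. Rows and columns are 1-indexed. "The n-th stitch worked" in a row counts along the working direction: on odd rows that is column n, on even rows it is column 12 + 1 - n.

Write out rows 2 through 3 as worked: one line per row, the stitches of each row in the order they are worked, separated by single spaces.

Row 2: chart row 2, WS - tiled (columns 1-12): K K YO K K K2TOG K K K K YO K; work from column 12 back to 1 with K<->P swapped.
Row 3: chart row 3, RS - tile across columns 1-12 and work as-is.

== ROWS AS WORKED ==
P YO P P P P K2TOG P P YO P P
YO P K2TOG YO K K K K YO P K2TOG YO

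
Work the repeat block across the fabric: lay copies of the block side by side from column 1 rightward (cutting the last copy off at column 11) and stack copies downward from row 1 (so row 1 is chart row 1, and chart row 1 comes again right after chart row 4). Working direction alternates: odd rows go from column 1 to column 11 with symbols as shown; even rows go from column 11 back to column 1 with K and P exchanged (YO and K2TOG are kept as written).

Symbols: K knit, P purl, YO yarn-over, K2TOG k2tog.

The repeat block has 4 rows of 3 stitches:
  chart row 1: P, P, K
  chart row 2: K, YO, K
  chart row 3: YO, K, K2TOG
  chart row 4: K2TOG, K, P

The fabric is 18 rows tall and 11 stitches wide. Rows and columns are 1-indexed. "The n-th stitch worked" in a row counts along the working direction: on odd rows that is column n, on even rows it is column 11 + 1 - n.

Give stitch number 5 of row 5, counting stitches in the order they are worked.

== STITCH ==
P

Derivation:
Row 5 uses chart row ((5-1) mod 4)+1 = 1. Row 5 is odd, so RS.
Chart row 1 tiled across columns 1-11: P P K P P K P P K P P
RS: work column 1 to column 11, symbols as charted — the tiled row is the row as worked.
Counting 5 along the worked row gives P.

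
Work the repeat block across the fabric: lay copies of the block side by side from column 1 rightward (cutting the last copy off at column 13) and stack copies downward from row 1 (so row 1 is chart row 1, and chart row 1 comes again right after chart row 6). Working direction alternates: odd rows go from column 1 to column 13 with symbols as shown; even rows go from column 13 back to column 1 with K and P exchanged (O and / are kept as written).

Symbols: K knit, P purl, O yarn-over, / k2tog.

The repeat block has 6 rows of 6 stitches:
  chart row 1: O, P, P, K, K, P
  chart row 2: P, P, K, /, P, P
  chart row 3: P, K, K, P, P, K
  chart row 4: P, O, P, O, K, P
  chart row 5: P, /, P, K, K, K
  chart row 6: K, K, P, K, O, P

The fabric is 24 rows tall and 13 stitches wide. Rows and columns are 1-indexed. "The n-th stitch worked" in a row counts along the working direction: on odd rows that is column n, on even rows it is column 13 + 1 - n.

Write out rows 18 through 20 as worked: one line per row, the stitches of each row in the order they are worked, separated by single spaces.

Result:
P K O P K P P K O P K P P
O P P K K P O P P K K P O
K K K / P K K K K / P K K

Derivation:
Row 18: chart row 6, WS - tiled (columns 1-13): K K P K O P K K P K O P K; work from column 13 back to 1 with K<->P swapped.
Row 19: chart row 1, RS - tile across columns 1-13 and work as-is.
Row 20: chart row 2, WS - tiled (columns 1-13): P P K / P P P P K / P P P; work from column 13 back to 1 with K<->P swapped.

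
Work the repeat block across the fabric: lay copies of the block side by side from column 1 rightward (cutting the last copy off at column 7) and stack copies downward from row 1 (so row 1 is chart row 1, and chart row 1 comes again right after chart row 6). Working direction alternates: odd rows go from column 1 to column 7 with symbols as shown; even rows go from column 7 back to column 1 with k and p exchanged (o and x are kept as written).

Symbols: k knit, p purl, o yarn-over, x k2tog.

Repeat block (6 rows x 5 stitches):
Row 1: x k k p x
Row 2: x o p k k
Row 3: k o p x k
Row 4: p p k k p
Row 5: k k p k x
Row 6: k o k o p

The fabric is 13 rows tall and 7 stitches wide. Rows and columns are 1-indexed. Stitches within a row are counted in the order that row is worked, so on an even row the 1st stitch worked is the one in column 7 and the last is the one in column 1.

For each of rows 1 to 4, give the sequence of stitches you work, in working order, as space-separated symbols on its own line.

Result:
x k k p x x k
o x p p k o x
k o p x k k o
k k k p p k k

Derivation:
Row 1: chart row 1, RS - tile across columns 1-7 and work as-is.
Row 2: chart row 2, WS - tiled (columns 1-7): x o p k k x o; work from column 7 back to 1 with k<->p swapped.
Row 3: chart row 3, RS - tile across columns 1-7 and work as-is.
Row 4: chart row 4, WS - tiled (columns 1-7): p p k k p p p; work from column 7 back to 1 with k<->p swapped.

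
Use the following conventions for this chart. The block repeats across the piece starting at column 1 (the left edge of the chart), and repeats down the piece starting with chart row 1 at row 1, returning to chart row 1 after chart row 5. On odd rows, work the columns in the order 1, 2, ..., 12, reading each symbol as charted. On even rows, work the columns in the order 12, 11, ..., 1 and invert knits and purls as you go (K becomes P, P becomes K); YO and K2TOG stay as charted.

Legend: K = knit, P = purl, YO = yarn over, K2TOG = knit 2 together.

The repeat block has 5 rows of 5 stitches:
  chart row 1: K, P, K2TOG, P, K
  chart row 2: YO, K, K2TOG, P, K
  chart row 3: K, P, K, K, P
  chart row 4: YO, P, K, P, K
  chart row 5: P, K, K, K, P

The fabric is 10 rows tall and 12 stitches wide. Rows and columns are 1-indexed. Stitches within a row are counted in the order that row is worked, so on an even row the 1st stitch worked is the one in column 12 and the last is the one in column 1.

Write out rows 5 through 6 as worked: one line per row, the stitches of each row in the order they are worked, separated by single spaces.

Row 5: chart row 5, RS - tile across columns 1-12 and work as-is.
Row 6: chart row 1, WS - tiled (columns 1-12): K P K2TOG P K K P K2TOG P K K P; work from column 12 back to 1 with K<->P swapped.

Rows as worked:
P K K K P P K K K P P K
K P P K K2TOG K P P K K2TOG K P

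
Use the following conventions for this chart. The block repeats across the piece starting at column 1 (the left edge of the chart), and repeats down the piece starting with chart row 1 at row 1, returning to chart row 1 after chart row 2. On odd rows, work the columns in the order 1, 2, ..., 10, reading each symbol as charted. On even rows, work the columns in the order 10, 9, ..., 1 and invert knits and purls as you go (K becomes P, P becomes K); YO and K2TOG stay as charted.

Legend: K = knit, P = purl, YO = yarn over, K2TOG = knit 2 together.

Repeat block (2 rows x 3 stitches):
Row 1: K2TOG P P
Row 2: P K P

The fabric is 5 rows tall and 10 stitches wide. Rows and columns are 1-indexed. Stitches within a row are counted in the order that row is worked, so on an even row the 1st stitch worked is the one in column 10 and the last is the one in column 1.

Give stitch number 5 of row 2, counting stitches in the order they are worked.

Stitch:
K

Derivation:
Row 2 uses chart row ((2-1) mod 2)+1 = 2. Row 2 is even, so WS.
Chart row 2 tiled across columns 1-10: P K P P K P P K P P
WS: work from column 10 back to column 1 (reverse the tiled row), swapping K<->P (YO and K2TOG unchanged).
Row 2 as worked: K K P K K P K K P K
Counting 5 along the worked row gives K.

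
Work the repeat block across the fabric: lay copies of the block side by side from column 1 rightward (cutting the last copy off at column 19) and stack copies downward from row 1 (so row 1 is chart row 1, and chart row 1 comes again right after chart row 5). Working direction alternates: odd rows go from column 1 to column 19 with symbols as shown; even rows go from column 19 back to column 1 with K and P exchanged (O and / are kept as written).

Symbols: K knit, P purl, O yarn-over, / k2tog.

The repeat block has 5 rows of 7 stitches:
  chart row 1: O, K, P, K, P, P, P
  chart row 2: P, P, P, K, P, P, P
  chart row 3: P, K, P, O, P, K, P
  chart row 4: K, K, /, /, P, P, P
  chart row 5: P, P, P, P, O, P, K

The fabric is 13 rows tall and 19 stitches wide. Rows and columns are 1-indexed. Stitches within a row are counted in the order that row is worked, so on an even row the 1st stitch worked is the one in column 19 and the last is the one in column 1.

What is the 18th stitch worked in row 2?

Result:
K

Derivation:
For row 2: chart row = ((2-1) mod 5) + 1 = 2; this is a WS (even) row.
Chart row 2 tiled across columns 1-19: P P P K P P P P P P K P P P P P P K P
WS: work from column 19 back to column 1 (reverse the tiled row), swapping K<->P (O and / unchanged).
Row 2 as worked: K P K K K K K K P K K K K K K P K K K
The 18th stitch worked is K.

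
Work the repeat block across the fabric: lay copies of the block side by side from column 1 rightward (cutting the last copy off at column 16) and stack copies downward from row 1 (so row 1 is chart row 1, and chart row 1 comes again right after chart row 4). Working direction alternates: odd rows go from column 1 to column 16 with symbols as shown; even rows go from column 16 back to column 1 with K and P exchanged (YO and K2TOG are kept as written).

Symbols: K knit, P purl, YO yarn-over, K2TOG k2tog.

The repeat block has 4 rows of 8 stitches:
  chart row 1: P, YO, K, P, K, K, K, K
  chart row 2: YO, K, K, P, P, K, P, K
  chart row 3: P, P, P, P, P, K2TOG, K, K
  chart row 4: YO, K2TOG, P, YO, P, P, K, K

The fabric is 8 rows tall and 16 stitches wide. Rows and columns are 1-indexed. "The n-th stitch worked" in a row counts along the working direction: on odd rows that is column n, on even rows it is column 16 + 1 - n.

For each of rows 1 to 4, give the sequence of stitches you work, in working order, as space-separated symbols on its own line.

== ROWS AS WORKED ==
P YO K P K K K K P YO K P K K K K
P K P K K P P YO P K P K K P P YO
P P P P P K2TOG K K P P P P P K2TOG K K
P P K K YO K K2TOG YO P P K K YO K K2TOG YO

Derivation:
Row 1: chart row 1, RS - tile across columns 1-16 and work as-is.
Row 2: chart row 2, WS - tiled (columns 1-16): YO K K P P K P K YO K K P P K P K; work from column 16 back to 1 with K<->P swapped.
Row 3: chart row 3, RS - tile across columns 1-16 and work as-is.
Row 4: chart row 4, WS - tiled (columns 1-16): YO K2TOG P YO P P K K YO K2TOG P YO P P K K; work from column 16 back to 1 with K<->P swapped.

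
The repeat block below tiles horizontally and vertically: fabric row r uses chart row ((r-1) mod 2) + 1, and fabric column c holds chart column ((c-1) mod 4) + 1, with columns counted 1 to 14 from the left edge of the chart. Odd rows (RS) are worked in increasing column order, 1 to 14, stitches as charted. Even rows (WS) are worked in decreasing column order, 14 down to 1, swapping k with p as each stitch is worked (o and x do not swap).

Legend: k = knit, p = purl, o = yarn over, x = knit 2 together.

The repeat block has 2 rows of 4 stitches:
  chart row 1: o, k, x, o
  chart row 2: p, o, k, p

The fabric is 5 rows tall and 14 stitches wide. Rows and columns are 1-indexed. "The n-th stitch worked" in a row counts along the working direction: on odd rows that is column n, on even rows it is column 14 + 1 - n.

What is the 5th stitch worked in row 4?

Stitch:
o

Derivation:
Row 4: (4-1) mod 2 = 1, so use chart row 2. Even row -> WS.
Chart row 2 tiled across columns 1-14: p o k p p o k p p o k p p o
WS: work from column 14 back to column 1 (reverse the tiled row), swapping k<->p (o and x unchanged).
Row 4 as worked: o k k p o k k p o k k p o k
Stitch 5 in working order -> o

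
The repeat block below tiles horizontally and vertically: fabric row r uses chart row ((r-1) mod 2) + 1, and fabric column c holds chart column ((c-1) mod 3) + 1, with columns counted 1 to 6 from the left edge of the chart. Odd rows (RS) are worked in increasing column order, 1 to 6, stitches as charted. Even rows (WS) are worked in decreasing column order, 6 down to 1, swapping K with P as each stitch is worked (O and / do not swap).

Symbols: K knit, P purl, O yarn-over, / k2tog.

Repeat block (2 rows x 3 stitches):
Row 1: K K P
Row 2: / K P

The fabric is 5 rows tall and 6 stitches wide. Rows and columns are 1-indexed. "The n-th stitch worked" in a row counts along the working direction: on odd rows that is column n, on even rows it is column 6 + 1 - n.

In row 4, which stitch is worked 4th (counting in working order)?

For row 4: chart row = ((4-1) mod 2) + 1 = 2; this is a WS (even) row.
Chart row 2 tiled across columns 1-6: / K P / K P
WS row: flip the tiled sequence (start at column 6) and apply K<->P; O and / stay.
Row 4 as worked: K P / K P /
The 4th stitch worked is K.

Stitch:
K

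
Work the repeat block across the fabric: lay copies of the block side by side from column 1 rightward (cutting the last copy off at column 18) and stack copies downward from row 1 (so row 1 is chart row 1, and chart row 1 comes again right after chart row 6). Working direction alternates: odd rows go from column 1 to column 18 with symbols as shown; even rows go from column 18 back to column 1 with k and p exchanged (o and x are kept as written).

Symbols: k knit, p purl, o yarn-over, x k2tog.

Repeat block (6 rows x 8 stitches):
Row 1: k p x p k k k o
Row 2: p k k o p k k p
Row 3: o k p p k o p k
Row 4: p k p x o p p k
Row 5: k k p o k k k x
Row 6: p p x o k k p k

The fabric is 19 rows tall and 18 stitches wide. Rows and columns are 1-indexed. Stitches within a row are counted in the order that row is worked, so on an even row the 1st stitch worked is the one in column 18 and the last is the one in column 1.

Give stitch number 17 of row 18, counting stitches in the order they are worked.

== STITCH ==
k

Derivation:
Row 18 uses chart row ((18-1) mod 6)+1 = 6. Row 18 is even, so WS.
Chart row 6 tiled across columns 1-18: p p x o k k p k p p x o k k p k p p
WS row: flip the tiled sequence (start at column 18) and apply k<->p; o and x stay.
Row 18 as worked: k k p k p p o x k k p k p p o x k k
Stitch 17 in working order -> k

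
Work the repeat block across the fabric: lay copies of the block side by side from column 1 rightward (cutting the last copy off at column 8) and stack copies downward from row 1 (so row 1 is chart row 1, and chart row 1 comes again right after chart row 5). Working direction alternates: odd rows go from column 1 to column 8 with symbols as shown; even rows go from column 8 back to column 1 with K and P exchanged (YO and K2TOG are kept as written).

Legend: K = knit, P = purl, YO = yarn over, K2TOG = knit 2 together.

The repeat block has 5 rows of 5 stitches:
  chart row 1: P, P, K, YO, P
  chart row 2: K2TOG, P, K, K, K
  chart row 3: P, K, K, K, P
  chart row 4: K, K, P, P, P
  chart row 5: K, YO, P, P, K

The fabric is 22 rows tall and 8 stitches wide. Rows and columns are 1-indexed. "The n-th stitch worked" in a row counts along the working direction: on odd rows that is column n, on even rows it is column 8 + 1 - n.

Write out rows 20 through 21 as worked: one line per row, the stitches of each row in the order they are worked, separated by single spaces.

Row 20: chart row 5, WS - tiled (columns 1-8): K YO P P K K YO P; work from column 8 back to 1 with K<->P swapped.
Row 21: chart row 1, RS - tile across columns 1-8 and work as-is.

Rows as worked:
K YO P P K K YO P
P P K YO P P P K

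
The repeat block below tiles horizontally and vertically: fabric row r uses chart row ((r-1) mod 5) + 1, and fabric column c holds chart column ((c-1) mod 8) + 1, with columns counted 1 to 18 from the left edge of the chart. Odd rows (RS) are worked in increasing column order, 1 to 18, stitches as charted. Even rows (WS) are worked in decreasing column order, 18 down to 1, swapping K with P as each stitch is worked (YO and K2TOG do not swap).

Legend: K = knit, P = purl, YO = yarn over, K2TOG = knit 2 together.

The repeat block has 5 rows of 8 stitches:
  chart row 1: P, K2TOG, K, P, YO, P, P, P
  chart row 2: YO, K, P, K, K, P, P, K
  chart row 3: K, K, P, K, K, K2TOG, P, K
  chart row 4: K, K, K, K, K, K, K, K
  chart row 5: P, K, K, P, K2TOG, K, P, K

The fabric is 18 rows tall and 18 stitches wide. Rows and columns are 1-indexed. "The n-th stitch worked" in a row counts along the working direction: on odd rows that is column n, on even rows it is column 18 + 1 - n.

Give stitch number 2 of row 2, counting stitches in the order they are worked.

Row 2: (2-1) mod 5 = 1, so use chart row 2. Even row -> WS.
Chart row 2 tiled across columns 1-18: YO K P K K P P K YO K P K K P P K YO K
Wrong side: read the tiled row from column 18 down to 1 and exchange K with P (leave YO, K2TOG).
Row 2 as worked: P YO P K K P P K P YO P K K P P K P YO
Stitch 2 in working order -> YO

Result:
YO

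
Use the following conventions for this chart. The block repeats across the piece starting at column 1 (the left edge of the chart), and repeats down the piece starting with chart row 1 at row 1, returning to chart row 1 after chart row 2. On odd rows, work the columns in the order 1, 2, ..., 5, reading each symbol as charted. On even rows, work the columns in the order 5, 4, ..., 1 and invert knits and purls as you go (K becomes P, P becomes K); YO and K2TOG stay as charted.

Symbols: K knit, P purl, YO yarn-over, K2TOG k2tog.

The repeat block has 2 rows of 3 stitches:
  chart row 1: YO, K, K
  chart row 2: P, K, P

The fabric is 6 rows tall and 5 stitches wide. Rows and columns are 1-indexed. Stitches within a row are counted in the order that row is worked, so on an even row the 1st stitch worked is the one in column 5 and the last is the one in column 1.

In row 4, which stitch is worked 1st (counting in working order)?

== STITCH ==
P

Derivation:
For row 4: chart row = ((4-1) mod 2) + 1 = 2; this is a WS (even) row.
Chart row 2 tiled across columns 1-5: P K P P K
Wrong side: read the tiled row from column 5 down to 1 and exchange K with P (leave YO, K2TOG).
Row 4 as worked: P K K P K
The 1st stitch worked is P.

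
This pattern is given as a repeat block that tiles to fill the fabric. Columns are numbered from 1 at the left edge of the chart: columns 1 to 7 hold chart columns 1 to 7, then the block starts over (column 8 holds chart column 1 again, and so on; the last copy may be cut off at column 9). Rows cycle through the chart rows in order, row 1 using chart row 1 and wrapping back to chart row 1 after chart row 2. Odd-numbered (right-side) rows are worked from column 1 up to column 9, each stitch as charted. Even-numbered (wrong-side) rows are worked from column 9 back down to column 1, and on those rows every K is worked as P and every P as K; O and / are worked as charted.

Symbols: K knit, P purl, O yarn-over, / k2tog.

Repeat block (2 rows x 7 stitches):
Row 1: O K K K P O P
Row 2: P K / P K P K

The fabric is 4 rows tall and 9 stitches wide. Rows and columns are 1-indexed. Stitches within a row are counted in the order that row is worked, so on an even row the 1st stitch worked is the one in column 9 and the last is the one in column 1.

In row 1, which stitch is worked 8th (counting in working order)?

Result:
O

Derivation:
For row 1: chart row = ((1-1) mod 2) + 1 = 1; this is a RS (odd) row.
Chart row 1 tiled across columns 1-9: O K K K P O P O K
RS row: no reversal, no swap; stitch n worked = column n.
Stitch 8 in working order -> O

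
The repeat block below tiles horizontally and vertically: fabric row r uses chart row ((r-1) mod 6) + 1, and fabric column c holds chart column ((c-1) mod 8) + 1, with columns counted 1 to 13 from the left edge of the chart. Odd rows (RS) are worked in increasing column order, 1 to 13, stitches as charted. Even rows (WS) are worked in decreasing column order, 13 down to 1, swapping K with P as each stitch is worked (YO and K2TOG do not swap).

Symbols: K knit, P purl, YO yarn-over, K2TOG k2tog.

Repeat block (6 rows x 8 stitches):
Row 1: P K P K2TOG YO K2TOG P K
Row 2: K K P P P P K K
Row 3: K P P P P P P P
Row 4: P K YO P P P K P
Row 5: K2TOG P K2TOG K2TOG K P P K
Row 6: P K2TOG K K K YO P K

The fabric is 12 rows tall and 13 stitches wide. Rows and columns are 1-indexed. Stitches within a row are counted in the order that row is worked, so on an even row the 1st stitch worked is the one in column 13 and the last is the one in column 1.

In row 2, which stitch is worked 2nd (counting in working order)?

Row 2 uses chart row ((2-1) mod 6)+1 = 2. Row 2 is even, so WS.
Chart row 2 tiled across columns 1-13: K K P P P P K K K K P P P
WS row: flip the tiled sequence (start at column 13) and apply K<->P; YO and K2TOG stay.
Row 2 as worked: K K K P P P P K K K K P P
Counting 2 along the worked row gives K.

Result:
K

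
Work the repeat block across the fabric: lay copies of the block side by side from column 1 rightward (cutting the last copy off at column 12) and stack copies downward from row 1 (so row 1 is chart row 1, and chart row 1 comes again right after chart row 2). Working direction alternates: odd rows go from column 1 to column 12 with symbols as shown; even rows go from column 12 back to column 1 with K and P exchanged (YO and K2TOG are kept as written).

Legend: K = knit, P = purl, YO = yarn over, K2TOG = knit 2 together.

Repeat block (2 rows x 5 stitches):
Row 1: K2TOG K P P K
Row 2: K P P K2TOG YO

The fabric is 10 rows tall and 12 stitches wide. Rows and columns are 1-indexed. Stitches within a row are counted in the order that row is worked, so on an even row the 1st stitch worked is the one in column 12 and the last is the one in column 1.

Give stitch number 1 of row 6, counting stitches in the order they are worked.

Result:
K

Derivation:
For row 6: chart row = ((6-1) mod 2) + 1 = 2; this is a WS (even) row.
Chart row 2 tiled across columns 1-12: K P P K2TOG YO K P P K2TOG YO K P
WS row: flip the tiled sequence (start at column 12) and apply K<->P; YO and K2TOG stay.
Row 6 as worked: K P YO K2TOG K K P YO K2TOG K K P
The 1st stitch worked is K.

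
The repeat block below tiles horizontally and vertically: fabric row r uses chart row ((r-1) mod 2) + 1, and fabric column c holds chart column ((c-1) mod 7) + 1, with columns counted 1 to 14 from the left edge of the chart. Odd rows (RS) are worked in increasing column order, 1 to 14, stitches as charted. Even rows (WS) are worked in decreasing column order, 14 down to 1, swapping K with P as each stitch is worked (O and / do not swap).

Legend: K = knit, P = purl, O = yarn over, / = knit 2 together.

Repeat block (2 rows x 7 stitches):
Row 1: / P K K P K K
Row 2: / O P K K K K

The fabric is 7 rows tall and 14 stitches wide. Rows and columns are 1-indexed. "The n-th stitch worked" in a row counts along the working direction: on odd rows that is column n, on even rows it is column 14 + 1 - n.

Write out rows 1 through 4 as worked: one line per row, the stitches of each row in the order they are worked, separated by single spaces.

== ROWS AS WORKED ==
/ P K K P K K / P K K P K K
P P P P K O / P P P P K O /
/ P K K P K K / P K K P K K
P P P P K O / P P P P K O /

Derivation:
Row 1: chart row 1, RS - tile across columns 1-14 and work as-is.
Row 2: chart row 2, WS - tiled (columns 1-14): / O P K K K K / O P K K K K; work from column 14 back to 1 with K<->P swapped.
Row 3: chart row 1, RS - tile across columns 1-14 and work as-is.
Row 4: chart row 2, WS - tiled (columns 1-14): / O P K K K K / O P K K K K; work from column 14 back to 1 with K<->P swapped.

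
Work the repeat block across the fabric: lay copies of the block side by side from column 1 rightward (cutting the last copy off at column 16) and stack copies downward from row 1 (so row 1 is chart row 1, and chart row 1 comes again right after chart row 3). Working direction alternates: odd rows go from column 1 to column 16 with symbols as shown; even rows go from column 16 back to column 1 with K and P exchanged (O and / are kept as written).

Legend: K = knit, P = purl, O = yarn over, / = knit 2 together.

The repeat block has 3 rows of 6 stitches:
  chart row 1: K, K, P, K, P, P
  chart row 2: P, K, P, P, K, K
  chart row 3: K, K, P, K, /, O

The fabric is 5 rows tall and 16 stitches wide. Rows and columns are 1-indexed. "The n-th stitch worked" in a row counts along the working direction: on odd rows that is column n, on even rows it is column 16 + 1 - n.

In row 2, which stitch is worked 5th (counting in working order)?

For row 2: chart row = ((2-1) mod 3) + 1 = 2; this is a WS (even) row.
Chart row 2 tiled across columns 1-16: P K P P K K P K P P K K P K P P
WS row: flip the tiled sequence (start at column 16) and apply K<->P; O and / stay.
Row 2 as worked: K K P K P P K K P K P P K K P K
Stitch 5 in working order -> P

Result:
P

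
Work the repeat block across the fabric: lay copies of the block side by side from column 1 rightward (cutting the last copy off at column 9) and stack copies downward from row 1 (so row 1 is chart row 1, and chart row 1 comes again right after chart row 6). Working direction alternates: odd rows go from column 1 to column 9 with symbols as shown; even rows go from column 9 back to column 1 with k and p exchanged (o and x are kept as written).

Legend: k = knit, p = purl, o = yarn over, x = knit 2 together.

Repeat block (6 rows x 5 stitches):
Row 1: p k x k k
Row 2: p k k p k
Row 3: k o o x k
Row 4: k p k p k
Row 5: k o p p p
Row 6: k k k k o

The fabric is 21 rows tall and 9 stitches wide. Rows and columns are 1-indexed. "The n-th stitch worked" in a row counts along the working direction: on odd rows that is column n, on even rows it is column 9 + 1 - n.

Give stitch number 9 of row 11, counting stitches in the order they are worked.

For row 11: chart row = ((11-1) mod 6) + 1 = 5; this is a RS (odd) row.
Chart row 5 tiled across columns 1-9: k o p p p k o p p
Right side: take the tiled row as-is (worked left to right from column 1).
Counting 9 along the worked row gives p.

Result:
p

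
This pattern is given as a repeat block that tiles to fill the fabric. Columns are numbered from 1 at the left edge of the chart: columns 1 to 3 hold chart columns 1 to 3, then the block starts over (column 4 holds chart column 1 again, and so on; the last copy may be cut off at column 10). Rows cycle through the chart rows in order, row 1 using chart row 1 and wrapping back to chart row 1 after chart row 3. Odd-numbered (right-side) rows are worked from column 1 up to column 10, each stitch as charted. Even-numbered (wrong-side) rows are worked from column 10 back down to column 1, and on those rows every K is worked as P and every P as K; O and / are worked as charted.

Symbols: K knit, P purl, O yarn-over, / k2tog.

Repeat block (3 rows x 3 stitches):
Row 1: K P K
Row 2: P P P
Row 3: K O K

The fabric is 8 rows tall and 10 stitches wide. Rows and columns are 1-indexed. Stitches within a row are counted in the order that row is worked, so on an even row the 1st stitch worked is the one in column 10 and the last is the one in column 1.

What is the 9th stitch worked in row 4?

Stitch:
K

Derivation:
For row 4: chart row = ((4-1) mod 3) + 1 = 1; this is a WS (even) row.
Chart row 1 tiled across columns 1-10: K P K K P K K P K K
WS row: flip the tiled sequence (start at column 10) and apply K<->P; O and / stay.
Row 4 as worked: P P K P P K P P K P
Counting 9 along the worked row gives K.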